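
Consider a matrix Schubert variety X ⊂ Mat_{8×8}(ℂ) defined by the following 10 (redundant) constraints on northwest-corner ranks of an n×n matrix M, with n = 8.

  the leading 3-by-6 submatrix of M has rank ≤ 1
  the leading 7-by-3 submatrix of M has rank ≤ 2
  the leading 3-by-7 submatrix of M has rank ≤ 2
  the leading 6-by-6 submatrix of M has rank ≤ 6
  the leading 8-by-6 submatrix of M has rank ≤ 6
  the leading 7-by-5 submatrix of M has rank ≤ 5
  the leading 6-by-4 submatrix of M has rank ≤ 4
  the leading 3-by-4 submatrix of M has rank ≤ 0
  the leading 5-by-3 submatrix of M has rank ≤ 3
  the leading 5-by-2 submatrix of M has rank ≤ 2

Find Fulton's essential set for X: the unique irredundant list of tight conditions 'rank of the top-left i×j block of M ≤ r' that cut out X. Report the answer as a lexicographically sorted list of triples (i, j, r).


Propagating the 10 rank bounds to every northwest block:

  row 1: 0, 0, 0, 0, 1, 1, 1, 1
  row 2: 0, 0, 0, 0, 1, 1, 2, 2
  row 3: 0, 0, 0, 0, 1, 1, 2, 3
  row 4: 1, 1, 1, 1, 2, 2, 3, 4
  row 5: 1, 2, 2, 2, 3, 3, 4, 5
  row 6: 1, 2, 2, 3, 4, 4, 5, 6
  row 7: 1, 2, 2, 3, 4, 5, 6, 7
  row 8: 1, 2, 3, 4, 5, 6, 7, 8

hence w(1..8) = (5, 7, 8, 1, 2, 4, 6, 3).

Fulton essential set (3 of the 16 Rothe cells):

[(3, 4, 0), (3, 6, 1), (7, 3, 2)]


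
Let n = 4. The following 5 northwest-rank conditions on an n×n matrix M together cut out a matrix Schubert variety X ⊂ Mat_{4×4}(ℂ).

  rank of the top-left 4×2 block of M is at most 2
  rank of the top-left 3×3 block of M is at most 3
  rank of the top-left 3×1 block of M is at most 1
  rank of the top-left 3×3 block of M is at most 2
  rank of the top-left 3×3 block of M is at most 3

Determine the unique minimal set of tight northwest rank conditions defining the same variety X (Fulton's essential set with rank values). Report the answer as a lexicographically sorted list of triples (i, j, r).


Propagating the 5 rank bounds to every northwest block:

  i=1: 1  1  1  1
  i=2: 1  2  2  2
  i=3: 1  2  2  3
  i=4: 1  2  3  4

giving w = (1, 2, 4, 3) via Δ²R.

Rothe diagram D(w) (1 cell), 1 SE-corner (essential condition):

[(3, 3, 2)]


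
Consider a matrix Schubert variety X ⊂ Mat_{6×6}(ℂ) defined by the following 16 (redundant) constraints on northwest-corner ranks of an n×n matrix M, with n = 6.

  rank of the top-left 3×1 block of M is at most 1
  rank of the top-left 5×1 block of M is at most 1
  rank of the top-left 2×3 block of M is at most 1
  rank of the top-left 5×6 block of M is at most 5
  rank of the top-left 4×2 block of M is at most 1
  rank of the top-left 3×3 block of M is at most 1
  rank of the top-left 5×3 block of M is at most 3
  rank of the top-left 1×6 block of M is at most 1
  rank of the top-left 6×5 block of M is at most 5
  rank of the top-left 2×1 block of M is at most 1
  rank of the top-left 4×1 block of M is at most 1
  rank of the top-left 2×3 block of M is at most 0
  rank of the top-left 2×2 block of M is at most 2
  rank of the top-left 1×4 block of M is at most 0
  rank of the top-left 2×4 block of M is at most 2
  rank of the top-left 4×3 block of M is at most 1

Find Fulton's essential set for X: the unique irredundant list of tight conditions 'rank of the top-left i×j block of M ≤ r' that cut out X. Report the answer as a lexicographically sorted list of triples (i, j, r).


Recovering R(i,j) via the rank-extension bound from the 16 conditions:

  i=1: 0 0 0 0 1 1
  i=2: 0 0 0 1 2 2
  i=3: 1 1 1 2 3 3
  i=4: 1 1 1 2 3 4
  i=5: 1 2 2 3 4 5
  i=6: 1 2 3 4 5 6

second differences of R give the permutation w = (5, 4, 1, 6, 2, 3).

3 SE-corners of the 9-cell Rothe diagram give Ess(w):

[(1, 4, 0), (2, 3, 0), (4, 3, 1)]


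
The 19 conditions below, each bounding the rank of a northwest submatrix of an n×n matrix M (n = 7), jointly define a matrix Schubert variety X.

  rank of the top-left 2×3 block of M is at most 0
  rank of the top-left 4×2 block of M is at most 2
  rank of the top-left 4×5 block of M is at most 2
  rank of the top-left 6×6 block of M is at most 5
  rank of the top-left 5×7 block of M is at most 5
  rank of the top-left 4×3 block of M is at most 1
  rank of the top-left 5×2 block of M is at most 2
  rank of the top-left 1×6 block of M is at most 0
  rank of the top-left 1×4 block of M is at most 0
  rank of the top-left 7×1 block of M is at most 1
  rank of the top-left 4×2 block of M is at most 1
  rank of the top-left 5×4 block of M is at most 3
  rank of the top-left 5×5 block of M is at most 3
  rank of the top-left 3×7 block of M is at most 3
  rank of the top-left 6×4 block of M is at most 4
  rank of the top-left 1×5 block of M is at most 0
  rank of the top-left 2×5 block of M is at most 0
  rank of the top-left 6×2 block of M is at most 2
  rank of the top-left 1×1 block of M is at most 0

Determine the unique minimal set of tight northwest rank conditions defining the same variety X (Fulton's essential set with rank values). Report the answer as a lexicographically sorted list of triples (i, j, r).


Computing R[i][j] = min implied NW-rank bound (n=7, 19 conditions):

  R[1]: 0 | 0 | 0 | 0 | 0 | 0 | 1
  R[2]: 0 | 0 | 0 | 0 | 0 | 1 | 2
  R[3]: 1 | 1 | 1 | 1 | 1 | 2 | 3
  R[4]: 1 | 1 | 1 | 2 | 2 | 3 | 4
  R[5]: 1 | 2 | 2 | 3 | 3 | 4 | 5
  R[6]: 1 | 2 | 3 | 4 | 4 | 5 | 6
  R[7]: 1 | 2 | 3 | 4 | 5 | 6 | 7

so w = (7, 6, 1, 4, 2, 3, 5).

D(w) has 13 cells with 3 SE-corners; essential set:

[(1, 6, 0), (2, 5, 0), (4, 3, 1)]


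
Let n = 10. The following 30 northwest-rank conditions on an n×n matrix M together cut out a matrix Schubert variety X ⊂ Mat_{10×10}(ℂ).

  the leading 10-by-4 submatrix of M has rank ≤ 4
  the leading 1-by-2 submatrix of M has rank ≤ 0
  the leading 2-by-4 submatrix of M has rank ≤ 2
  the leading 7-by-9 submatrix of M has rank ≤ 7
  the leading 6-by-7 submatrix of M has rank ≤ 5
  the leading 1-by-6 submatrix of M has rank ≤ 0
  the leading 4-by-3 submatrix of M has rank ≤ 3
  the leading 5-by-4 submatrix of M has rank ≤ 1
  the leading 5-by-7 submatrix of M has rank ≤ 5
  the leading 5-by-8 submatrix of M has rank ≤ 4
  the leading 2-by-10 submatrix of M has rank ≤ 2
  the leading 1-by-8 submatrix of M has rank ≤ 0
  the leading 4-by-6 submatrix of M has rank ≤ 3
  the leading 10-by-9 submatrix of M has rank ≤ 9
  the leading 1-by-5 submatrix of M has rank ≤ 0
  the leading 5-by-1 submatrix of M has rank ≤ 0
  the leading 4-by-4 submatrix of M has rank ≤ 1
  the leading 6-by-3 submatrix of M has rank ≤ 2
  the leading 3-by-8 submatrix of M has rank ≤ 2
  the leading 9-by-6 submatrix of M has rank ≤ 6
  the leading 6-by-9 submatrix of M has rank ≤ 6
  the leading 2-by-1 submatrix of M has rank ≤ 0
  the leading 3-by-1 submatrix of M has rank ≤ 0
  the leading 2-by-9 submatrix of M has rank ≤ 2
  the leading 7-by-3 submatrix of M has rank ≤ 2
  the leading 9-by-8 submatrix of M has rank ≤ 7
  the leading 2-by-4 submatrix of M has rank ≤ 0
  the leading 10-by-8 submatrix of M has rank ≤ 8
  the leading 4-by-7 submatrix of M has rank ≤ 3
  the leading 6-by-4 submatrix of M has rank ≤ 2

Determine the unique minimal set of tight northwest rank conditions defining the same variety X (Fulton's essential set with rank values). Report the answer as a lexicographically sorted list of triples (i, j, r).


Recovering R(i,j) via the rank-extension bound from the 30 conditions:

  i=1: 0 0 0 0 0 0 0 0 1 1
  i=2: 0 0 0 0 1 1 1 1 2 2
  i=3: 0 1 1 1 2 2 2 2 3 3
  i=4: 0 1 1 1 2 3 3 3 4 4
  i=5: 0 1 1 1 2 3 4 4 5 5
  i=6: 1 2 2 2 3 4 5 5 6 6
  i=7: 1 2 2 3 4 5 6 6 7 7
  i=8: 1 2 3 4 5 6 7 7 8 8
  i=9: 1 2 3 4 5 6 7 7 8 9
  i=10: 1 2 3 4 5 6 7 8 9 10

hence w(1..10) = (9, 5, 2, 6, 7, 1, 4, 3, 10, 8).

Fulton essential set (6 of the 21 Rothe cells):

[(1, 8, 0), (2, 4, 0), (5, 1, 0), (5, 4, 1), (7, 3, 2), (9, 8, 7)]


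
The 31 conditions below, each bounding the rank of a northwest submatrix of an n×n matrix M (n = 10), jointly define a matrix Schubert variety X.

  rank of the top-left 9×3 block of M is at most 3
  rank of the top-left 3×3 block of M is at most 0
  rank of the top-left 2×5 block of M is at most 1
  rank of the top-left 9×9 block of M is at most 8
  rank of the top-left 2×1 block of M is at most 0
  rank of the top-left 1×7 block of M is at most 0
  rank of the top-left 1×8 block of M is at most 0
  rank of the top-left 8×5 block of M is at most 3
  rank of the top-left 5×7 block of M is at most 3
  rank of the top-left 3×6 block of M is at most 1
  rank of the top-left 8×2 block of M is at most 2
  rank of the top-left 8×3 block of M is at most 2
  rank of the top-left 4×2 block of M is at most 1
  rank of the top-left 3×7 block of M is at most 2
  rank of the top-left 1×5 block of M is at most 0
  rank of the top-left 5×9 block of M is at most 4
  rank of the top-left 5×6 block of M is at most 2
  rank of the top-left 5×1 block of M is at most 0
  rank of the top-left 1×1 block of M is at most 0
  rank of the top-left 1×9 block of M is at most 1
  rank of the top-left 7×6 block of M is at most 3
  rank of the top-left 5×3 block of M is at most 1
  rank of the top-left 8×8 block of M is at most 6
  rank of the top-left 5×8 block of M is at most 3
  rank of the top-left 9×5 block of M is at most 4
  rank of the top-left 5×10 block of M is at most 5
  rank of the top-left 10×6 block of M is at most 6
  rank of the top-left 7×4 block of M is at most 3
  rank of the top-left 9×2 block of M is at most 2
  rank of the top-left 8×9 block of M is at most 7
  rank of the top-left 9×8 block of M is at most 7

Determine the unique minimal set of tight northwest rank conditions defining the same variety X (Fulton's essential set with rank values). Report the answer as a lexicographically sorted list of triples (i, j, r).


Propagating the 31 rank bounds to every northwest block:

  row 1: 0 | 0 | 0 | 0 | 0 | 0 | 0 | 0 | 1 | 1
  row 2: 0 | 0 | 0 | 1 | 1 | 1 | 1 | 1 | 2 | 2
  row 3: 0 | 0 | 0 | 1 | 1 | 1 | 2 | 2 | 3 | 3
  row 4: 0 | 1 | 1 | 2 | 2 | 2 | 3 | 3 | 4 | 4
  row 5: 0 | 1 | 1 | 2 | 2 | 2 | 3 | 3 | 4 | 5
  row 6: 1 | 2 | 2 | 3 | 3 | 3 | 4 | 4 | 5 | 6
  row 7: 1 | 2 | 2 | 3 | 3 | 3 | 4 | 5 | 6 | 7
  row 8: 1 | 2 | 2 | 3 | 3 | 4 | 5 | 6 | 7 | 8
  row 9: 1 | 2 | 3 | 4 | 4 | 5 | 6 | 7 | 8 | 9
  row 10: 1 | 2 | 3 | 4 | 5 | 6 | 7 | 8 | 9 | 10

so w = (9, 4, 7, 2, 10, 1, 8, 6, 3, 5).

D(w) has 27 cells with 10 SE-corners; essential set:

[(1, 8, 0), (3, 3, 0), (3, 6, 1), (5, 1, 0), (5, 3, 1), (5, 6, 2), (5, 8, 3), (7, 6, 3), (8, 3, 2), (8, 5, 3)]


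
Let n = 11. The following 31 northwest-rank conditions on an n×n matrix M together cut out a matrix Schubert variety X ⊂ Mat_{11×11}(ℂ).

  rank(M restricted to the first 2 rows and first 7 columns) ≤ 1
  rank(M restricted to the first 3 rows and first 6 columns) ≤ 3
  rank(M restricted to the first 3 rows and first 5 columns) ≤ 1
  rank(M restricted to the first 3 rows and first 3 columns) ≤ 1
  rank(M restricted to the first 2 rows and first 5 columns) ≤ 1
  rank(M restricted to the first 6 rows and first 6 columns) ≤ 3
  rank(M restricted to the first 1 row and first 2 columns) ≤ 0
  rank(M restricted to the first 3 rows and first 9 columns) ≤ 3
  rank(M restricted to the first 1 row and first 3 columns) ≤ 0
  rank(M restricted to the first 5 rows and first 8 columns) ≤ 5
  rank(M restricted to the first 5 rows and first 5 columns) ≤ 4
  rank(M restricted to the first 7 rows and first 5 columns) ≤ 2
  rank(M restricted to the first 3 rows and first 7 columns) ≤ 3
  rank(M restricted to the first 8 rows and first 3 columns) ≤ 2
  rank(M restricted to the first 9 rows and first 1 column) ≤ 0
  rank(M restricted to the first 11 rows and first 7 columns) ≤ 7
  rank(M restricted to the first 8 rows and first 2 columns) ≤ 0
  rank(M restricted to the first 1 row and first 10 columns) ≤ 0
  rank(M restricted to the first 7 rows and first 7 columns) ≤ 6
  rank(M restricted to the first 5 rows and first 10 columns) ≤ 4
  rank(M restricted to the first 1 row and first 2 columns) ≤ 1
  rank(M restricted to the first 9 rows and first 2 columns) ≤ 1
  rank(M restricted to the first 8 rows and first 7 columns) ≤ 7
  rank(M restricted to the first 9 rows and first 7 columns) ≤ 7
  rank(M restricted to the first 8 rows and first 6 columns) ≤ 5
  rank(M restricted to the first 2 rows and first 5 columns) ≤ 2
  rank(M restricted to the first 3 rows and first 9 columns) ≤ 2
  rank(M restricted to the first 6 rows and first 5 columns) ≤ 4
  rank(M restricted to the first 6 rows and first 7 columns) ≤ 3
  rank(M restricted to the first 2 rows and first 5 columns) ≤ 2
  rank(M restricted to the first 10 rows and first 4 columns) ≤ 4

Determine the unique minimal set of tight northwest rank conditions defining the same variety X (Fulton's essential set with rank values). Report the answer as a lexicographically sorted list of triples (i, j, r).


The tightest implied rank at each (i,j), from the 31 conditions:

  i=1: 0  0  0  0  0  0  0  0  0  0  1
  i=2: 0  0  1  1  1  1  1  1  1  1  2
  i=3: 0  0  1  1  1  2  2  2  2  2  3
  i=4: 0  0  1  2  2  3  3  3  3  3  4
  i=5: 0  0  1  2  2  3  3  4  4  4  5
  i=6: 0  0  1  2  2  3  3  4  5  5  6
  i=7: 0  0  1  2  2  3  4  5  6  6  7
  i=8: 0  0  1  2  3  4  5  6  7  7  8
  i=9: 0  1  2  3  4  5  6  7  8  8  9
  i=10: 1  2  3  4  5  6  7  8  9  9  10
  i=11: 1  2  3  4  5  6  7  8  9  10  11

so w = (11, 3, 6, 4, 8, 9, 7, 5, 2, 1, 10).

ℓ(w)=32; the 6 essential cells (i,j,r):

[(1, 10, 0), (3, 5, 1), (6, 7, 3), (7, 5, 2), (8, 2, 0), (9, 1, 0)]


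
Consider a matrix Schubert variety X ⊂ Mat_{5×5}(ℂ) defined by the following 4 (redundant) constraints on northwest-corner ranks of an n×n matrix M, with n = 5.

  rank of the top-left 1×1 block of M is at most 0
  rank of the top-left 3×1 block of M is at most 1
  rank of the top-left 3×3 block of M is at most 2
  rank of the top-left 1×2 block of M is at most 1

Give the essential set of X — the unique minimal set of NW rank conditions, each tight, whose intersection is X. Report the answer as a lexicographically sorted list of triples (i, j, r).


Propagating the 4 rank bounds to every northwest block:

  0  1  1  1  1
  1  2  2  2  2
  1  2  2  3  3
  1  2  3  4  4
  1  2  3  4  5

giving w = (2, 1, 4, 3, 5) via Δ²R.

D(w) has 2 cells with 2 SE-corners; essential set:

[(1, 1, 0), (3, 3, 2)]


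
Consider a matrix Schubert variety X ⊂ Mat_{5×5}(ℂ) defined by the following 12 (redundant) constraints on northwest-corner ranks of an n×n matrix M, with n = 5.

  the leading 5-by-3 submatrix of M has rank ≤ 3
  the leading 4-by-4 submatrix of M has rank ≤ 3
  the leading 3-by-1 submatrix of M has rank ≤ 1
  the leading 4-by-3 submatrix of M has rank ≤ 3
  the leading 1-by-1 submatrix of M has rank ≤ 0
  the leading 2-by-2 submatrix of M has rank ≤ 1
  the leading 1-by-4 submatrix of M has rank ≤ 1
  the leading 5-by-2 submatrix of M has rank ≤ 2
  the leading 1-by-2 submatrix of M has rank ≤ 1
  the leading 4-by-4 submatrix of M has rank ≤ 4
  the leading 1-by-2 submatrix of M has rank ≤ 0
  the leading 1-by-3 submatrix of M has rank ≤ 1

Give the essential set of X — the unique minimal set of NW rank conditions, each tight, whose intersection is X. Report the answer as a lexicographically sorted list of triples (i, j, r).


Computing R[i][j] = min implied NW-rank bound (n=5, 12 conditions):

  row 1: 0 | 0 | 1 | 1 | 1
  row 2: 1 | 1 | 2 | 2 | 2
  row 3: 1 | 2 | 3 | 3 | 3
  row 4: 1 | 2 | 3 | 3 | 4
  row 5: 1 | 2 | 3 | 4 | 5

the unique w with this rank table is (3, 1, 2, 5, 4).

ℓ(w)=3; the 2 essential cells (i,j,r):

[(1, 2, 0), (4, 4, 3)]


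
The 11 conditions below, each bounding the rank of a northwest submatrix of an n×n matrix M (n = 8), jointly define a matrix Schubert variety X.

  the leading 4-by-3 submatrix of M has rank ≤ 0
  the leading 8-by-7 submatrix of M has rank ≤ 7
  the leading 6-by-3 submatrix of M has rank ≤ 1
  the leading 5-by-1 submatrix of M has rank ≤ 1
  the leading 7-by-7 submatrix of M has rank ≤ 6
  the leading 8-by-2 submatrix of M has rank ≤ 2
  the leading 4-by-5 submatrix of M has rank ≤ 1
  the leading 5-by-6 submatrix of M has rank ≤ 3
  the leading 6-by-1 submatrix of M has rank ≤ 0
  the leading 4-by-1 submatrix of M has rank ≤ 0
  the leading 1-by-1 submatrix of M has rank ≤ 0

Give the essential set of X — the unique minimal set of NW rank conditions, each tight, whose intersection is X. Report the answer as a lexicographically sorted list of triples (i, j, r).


The tightest implied rank at each (i,j), from the 11 conditions:

  R[1]: 0 0 0 1 1 1 1 1
  R[2]: 0 0 0 1 1 2 2 2
  R[3]: 0 0 0 1 1 2 3 3
  R[4]: 0 0 0 1 1 2 3 4
  R[5]: 0 1 1 2 2 3 4 5
  R[6]: 0 1 1 2 3 4 5 6
  R[7]: 1 2 2 3 4 5 6 7
  R[8]: 1 2 3 4 5 6 7 8

so w = (4, 6, 7, 8, 2, 5, 1, 3).

|D(w)|=18, |Ess(w)|=4:

[(4, 3, 0), (4, 5, 1), (6, 1, 0), (6, 3, 1)]


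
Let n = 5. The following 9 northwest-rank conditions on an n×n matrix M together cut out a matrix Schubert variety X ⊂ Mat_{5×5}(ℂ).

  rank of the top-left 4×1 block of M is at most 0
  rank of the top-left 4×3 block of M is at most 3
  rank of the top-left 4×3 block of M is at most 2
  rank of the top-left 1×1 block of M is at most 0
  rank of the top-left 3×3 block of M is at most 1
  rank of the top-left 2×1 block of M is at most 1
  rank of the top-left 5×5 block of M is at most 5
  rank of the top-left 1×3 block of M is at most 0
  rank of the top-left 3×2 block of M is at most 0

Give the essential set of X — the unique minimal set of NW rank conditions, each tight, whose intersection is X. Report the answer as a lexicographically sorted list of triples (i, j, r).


Recovering R(i,j) via the rank-extension bound from the 9 conditions:

  0, 0, 0, 1, 1
  0, 0, 1, 2, 2
  0, 0, 1, 2, 3
  0, 1, 2, 3, 4
  1, 2, 3, 4, 5

hence w(1..5) = (4, 3, 5, 2, 1).

3 SE-corners of the 8-cell Rothe diagram give Ess(w):

[(1, 3, 0), (3, 2, 0), (4, 1, 0)]


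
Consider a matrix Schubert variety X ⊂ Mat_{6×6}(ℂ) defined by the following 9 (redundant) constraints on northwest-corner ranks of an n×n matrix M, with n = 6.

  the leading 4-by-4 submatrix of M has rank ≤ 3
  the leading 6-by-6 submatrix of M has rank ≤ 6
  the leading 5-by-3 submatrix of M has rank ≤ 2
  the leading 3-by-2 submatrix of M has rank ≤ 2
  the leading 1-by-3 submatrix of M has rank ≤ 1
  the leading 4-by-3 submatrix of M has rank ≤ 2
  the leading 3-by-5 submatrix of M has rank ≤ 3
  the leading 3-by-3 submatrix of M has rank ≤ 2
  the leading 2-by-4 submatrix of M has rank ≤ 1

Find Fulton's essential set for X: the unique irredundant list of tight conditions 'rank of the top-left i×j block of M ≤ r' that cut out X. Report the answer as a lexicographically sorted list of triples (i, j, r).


Recovering R(i,j) via the rank-extension bound from the 9 conditions:

  row 1: 1, 1, 1, 1, 1, 1
  row 2: 1, 1, 1, 1, 2, 2
  row 3: 1, 2, 2, 2, 3, 3
  row 4: 1, 2, 2, 3, 4, 4
  row 5: 1, 2, 2, 3, 4, 5
  row 6: 1, 2, 3, 4, 5, 6

reading off 1-entries of Δ²R: w = (1, 5, 2, 4, 6, 3).

2 SE-corners of the 5-cell Rothe diagram give Ess(w):

[(2, 4, 1), (5, 3, 2)]


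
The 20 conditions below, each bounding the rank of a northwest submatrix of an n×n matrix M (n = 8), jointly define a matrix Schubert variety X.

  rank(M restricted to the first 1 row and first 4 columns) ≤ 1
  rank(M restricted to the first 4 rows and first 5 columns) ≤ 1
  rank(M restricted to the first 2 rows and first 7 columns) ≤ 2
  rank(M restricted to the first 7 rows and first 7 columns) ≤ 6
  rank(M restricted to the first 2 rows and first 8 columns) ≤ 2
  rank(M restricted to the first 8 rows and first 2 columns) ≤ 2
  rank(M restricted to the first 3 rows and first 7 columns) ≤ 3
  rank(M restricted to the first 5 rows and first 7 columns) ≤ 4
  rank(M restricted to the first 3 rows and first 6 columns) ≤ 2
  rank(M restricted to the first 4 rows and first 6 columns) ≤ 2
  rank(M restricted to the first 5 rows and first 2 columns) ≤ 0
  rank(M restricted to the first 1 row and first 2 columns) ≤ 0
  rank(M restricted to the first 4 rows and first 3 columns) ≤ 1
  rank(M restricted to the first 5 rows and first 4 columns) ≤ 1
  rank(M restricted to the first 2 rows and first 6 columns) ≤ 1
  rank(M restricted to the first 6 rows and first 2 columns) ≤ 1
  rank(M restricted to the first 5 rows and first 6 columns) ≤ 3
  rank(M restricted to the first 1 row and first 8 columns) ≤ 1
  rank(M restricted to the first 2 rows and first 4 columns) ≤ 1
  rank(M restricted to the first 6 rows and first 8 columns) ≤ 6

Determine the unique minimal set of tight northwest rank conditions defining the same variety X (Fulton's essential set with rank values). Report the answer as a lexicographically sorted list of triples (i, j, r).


The tightest implied rank at each (i,j), from the 20 conditions:

  0  0  1  1  1  1  1  1
  0  0  1  1  1  1  2  2
  0  0  1  1  1  2  3  3
  0  0  1  1  1  2  3  4
  0  0  1  1  2  3  4  5
  1  1  2  2  3  4  5  6
  1  2  3  3  4  5  6  7
  1  2  3  4  5  6  7  8

second differences of R give the permutation w = (3, 7, 6, 8, 5, 1, 2, 4).

ℓ(w)=18; the 4 essential cells (i,j,r):

[(2, 6, 1), (4, 5, 1), (5, 2, 0), (5, 4, 1)]


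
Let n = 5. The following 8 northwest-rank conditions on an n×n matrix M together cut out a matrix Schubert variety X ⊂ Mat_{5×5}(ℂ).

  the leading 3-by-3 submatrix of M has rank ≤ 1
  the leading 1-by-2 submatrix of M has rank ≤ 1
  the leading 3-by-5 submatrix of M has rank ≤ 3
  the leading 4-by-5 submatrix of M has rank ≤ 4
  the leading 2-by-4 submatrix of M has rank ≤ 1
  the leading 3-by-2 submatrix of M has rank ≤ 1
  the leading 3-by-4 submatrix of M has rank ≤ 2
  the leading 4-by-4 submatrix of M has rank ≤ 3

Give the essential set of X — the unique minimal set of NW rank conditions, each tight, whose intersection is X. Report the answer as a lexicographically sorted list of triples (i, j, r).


Propagating the 8 rank bounds to every northwest block:

  i=1: 1 1 1 1 1
  i=2: 1 1 1 1 2
  i=3: 1 1 1 2 3
  i=4: 1 2 2 3 4
  i=5: 1 2 3 4 5

reading off 1-entries of Δ²R: w = (1, 5, 4, 2, 3).

ℓ(w)=5; the 2 essential cells (i,j,r):

[(2, 4, 1), (3, 3, 1)]


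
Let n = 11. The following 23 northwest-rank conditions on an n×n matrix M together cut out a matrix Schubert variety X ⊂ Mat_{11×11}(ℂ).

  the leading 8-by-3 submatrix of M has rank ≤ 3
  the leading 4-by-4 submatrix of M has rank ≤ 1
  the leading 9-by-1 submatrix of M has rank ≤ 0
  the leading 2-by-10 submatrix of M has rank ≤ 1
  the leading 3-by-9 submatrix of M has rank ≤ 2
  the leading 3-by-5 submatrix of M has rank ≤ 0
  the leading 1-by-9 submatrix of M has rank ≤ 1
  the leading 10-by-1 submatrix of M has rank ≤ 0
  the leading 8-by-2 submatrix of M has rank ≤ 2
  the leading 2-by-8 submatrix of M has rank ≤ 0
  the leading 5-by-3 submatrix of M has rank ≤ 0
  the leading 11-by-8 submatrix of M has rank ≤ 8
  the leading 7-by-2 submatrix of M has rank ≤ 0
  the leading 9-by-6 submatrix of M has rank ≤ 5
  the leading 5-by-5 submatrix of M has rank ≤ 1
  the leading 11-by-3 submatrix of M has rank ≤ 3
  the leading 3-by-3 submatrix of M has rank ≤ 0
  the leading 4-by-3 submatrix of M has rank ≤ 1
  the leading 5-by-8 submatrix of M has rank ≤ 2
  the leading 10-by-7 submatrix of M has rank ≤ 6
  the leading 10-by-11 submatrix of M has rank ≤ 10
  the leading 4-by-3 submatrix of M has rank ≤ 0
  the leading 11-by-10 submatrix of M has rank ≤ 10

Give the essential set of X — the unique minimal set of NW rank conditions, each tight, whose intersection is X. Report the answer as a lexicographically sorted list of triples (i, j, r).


Propagating the 23 rank bounds to every northwest block:

  R[1]: 0 | 0 | 0 | 0 | 0 | 0 | 0 | 0 | 1 | 1 | 1
  R[2]: 0 | 0 | 0 | 0 | 0 | 0 | 0 | 0 | 1 | 1 | 2
  R[3]: 0 | 0 | 0 | 0 | 0 | 1 | 1 | 1 | 2 | 2 | 3
  R[4]: 0 | 0 | 0 | 1 | 1 | 2 | 2 | 2 | 3 | 3 | 4
  R[5]: 0 | 0 | 0 | 1 | 1 | 2 | 2 | 2 | 3 | 4 | 5
  R[6]: 0 | 0 | 1 | 2 | 2 | 3 | 3 | 3 | 4 | 5 | 6
  R[7]: 0 | 0 | 1 | 2 | 3 | 4 | 4 | 4 | 5 | 6 | 7
  R[8]: 0 | 1 | 2 | 3 | 4 | 5 | 5 | 5 | 6 | 7 | 8
  R[9]: 0 | 1 | 2 | 3 | 4 | 5 | 6 | 6 | 7 | 8 | 9
  R[10]: 0 | 1 | 2 | 3 | 4 | 5 | 6 | 7 | 8 | 9 | 10
  R[11]: 1 | 2 | 3 | 4 | 5 | 6 | 7 | 8 | 9 | 10 | 11

second differences of R give the permutation w = (9, 11, 6, 4, 10, 3, 5, 2, 7, 8, 1).

Fulton essential set (8 of the 38 Rothe cells):

[(2, 8, 0), (2, 10, 1), (3, 5, 0), (5, 3, 0), (5, 5, 1), (5, 8, 2), (7, 2, 0), (10, 1, 0)]


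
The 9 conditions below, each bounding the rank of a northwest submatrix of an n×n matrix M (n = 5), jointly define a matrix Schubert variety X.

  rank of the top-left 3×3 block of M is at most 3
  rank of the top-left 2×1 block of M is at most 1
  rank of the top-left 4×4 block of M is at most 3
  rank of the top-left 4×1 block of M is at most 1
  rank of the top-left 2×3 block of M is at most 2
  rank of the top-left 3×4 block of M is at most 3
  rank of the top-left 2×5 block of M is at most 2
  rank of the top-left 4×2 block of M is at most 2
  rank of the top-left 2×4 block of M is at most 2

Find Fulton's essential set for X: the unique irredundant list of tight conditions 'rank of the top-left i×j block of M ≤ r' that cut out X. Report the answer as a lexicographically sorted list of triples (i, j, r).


The tightest implied rank at each (i,j), from the 9 conditions:

  1, 1, 1, 1, 1
  1, 2, 2, 2, 2
  1, 2, 3, 3, 3
  1, 2, 3, 3, 4
  1, 2, 3, 4, 5

reading off 1-entries of Δ²R: w = (1, 2, 3, 5, 4).

|D(w)|=1, |Ess(w)|=1:

[(4, 4, 3)]


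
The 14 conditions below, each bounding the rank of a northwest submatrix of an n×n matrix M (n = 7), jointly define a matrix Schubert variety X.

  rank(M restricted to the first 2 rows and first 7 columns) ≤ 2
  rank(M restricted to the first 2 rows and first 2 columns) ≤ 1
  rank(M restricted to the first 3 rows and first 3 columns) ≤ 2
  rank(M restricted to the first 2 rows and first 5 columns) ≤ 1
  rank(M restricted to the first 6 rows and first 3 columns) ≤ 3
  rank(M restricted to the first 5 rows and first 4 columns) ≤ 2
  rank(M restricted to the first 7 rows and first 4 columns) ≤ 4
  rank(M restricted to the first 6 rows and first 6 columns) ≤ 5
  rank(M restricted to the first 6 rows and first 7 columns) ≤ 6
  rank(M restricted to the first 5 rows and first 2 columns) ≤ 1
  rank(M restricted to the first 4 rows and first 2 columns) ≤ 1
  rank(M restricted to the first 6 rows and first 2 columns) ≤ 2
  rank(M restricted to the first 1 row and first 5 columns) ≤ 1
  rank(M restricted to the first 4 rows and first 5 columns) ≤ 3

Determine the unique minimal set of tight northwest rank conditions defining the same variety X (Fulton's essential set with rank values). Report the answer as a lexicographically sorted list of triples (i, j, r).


Propagating the 14 rank bounds to every northwest block:

  R[1]: 1  1  1  1  1  1  1
  R[2]: 1  1  1  1  1  2  2
  R[3]: 1  1  2  2  2  3  3
  R[4]: 1  1  2  2  3  4  4
  R[5]: 1  1  2  2  3  4  5
  R[6]: 1  2  3  3  4  5  6
  R[7]: 1  2  3  4  5  6  7

so w = (1, 6, 3, 5, 7, 2, 4).

Rothe diagram D(w) (9 cells), 3 SE-corners (essential conditions):

[(2, 5, 1), (5, 2, 1), (5, 4, 2)]


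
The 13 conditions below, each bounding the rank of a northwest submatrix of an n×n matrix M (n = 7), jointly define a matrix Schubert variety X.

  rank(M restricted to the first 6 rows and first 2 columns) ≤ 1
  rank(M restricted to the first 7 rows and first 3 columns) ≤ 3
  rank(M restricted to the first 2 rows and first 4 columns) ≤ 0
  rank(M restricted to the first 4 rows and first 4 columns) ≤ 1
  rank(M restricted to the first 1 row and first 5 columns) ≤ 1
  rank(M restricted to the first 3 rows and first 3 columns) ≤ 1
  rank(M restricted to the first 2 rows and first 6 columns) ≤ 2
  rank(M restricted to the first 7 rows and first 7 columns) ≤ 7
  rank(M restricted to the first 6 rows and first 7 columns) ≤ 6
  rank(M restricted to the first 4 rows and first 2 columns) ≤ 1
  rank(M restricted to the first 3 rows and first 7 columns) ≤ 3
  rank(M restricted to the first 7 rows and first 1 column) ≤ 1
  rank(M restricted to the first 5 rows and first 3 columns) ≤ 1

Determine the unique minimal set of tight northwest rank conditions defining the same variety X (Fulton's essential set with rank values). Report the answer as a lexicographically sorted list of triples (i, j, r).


Propagating the 13 rank bounds to every northwest block:

  row 1: 0 | 0 | 0 | 0 | 1 | 1 | 1
  row 2: 0 | 0 | 0 | 0 | 1 | 2 | 2
  row 3: 1 | 1 | 1 | 1 | 2 | 3 | 3
  row 4: 1 | 1 | 1 | 1 | 2 | 3 | 4
  row 5: 1 | 1 | 1 | 2 | 3 | 4 | 5
  row 6: 1 | 1 | 2 | 3 | 4 | 5 | 6
  row 7: 1 | 2 | 3 | 4 | 5 | 6 | 7

giving w = (5, 6, 1, 7, 4, 3, 2) via Δ²R.

4 SE-corners of the 14-cell Rothe diagram give Ess(w):

[(2, 4, 0), (4, 4, 1), (5, 3, 1), (6, 2, 1)]


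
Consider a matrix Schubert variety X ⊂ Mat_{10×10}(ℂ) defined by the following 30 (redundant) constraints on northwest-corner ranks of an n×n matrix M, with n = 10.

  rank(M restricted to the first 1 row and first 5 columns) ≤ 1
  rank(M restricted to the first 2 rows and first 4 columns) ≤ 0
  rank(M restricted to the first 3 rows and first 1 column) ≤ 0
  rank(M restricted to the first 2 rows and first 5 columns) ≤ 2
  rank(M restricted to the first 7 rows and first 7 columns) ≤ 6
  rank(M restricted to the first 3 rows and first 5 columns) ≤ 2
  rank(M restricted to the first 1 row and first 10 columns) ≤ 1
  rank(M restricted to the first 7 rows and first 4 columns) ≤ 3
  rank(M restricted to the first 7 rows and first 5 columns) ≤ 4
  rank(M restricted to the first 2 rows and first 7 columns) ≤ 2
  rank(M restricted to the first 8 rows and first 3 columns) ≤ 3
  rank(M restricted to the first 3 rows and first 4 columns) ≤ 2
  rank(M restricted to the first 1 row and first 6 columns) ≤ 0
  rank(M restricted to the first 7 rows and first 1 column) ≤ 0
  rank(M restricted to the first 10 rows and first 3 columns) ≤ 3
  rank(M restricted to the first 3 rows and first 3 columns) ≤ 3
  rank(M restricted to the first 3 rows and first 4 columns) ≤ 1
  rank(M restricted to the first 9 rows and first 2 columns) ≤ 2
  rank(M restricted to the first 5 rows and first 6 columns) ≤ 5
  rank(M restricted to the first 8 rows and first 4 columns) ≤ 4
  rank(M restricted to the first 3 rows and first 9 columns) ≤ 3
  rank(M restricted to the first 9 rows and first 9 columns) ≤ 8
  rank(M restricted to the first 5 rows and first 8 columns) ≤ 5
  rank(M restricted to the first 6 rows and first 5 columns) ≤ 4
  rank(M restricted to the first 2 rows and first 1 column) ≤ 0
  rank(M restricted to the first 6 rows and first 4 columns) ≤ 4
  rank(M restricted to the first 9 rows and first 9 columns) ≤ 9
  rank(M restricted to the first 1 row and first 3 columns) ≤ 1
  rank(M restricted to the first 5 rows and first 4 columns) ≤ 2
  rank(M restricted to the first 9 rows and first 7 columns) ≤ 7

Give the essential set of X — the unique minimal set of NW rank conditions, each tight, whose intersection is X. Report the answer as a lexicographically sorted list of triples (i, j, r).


Reconstructing r_w from the 30 given conditions:

  0  0  0  0  0  0  1  1  1  1
  0  0  0  0  1  1  2  2  2  2
  0  1  1  1  2  2  3  3  3  3
  0  1  2  2  3  3  4  4  4  4
  0  1  2  2  3  4  5  5  5  5
  0  1  2  3  4  5  6  6  6  6
  0  1  2  3  4  5  6  7  7  7
  1  2  3  4  5  6  7  8  8  8
  1  2  3  4  5  6  7  8  8  9
  1  2  3  4  5  6  7  8  9  10

hence w(1..10) = (7, 5, 2, 3, 6, 4, 8, 1, 10, 9).

D(w) has 17 cells with 5 SE-corners; essential set:

[(1, 6, 0), (2, 4, 0), (5, 4, 2), (7, 1, 0), (9, 9, 8)]


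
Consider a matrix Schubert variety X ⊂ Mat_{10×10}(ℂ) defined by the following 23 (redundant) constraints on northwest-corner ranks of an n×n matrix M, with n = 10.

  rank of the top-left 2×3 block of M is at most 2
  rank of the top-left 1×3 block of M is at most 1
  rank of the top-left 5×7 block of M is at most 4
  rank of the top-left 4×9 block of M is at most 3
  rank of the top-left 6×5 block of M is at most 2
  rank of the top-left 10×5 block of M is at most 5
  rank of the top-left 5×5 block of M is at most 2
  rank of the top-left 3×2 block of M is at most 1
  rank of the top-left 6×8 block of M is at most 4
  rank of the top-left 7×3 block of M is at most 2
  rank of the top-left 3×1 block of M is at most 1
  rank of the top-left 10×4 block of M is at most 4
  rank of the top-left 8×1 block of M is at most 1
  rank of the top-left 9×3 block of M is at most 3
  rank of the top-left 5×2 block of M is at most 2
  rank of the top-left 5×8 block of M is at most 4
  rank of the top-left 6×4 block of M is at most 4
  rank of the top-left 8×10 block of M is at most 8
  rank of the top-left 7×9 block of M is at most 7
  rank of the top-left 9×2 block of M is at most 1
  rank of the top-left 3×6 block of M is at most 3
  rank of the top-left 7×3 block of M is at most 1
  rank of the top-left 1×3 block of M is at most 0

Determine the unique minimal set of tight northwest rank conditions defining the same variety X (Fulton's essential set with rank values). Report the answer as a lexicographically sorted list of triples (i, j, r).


Propagating the 23 rank bounds to every northwest block:

  R[1]: 0, 0, 0, 1, 1, 1, 1, 1, 1, 1
  R[2]: 1, 1, 1, 2, 2, 2, 2, 2, 2, 2
  R[3]: 1, 1, 1, 2, 2, 3, 3, 3, 3, 3
  R[4]: 1, 1, 1, 2, 2, 3, 3, 3, 3, 4
  R[5]: 1, 1, 1, 2, 2, 3, 4, 4, 4, 5
  R[6]: 1, 1, 1, 2, 2, 3, 4, 4, 5, 6
  R[7]: 1, 1, 1, 2, 3, 4, 5, 5, 6, 7
  R[8]: 1, 1, 2, 3, 4, 5, 6, 6, 7, 8
  R[9]: 1, 1, 2, 3, 4, 5, 6, 7, 8, 9
  R[10]: 1, 2, 3, 4, 5, 6, 7, 8, 9, 10

second differences of R give the permutation w = (4, 1, 6, 10, 7, 9, 5, 3, 8, 2).

6 SE-corners of the 23-cell Rothe diagram give Ess(w):

[(1, 3, 0), (4, 9, 3), (6, 5, 2), (6, 8, 4), (7, 3, 1), (9, 2, 1)]


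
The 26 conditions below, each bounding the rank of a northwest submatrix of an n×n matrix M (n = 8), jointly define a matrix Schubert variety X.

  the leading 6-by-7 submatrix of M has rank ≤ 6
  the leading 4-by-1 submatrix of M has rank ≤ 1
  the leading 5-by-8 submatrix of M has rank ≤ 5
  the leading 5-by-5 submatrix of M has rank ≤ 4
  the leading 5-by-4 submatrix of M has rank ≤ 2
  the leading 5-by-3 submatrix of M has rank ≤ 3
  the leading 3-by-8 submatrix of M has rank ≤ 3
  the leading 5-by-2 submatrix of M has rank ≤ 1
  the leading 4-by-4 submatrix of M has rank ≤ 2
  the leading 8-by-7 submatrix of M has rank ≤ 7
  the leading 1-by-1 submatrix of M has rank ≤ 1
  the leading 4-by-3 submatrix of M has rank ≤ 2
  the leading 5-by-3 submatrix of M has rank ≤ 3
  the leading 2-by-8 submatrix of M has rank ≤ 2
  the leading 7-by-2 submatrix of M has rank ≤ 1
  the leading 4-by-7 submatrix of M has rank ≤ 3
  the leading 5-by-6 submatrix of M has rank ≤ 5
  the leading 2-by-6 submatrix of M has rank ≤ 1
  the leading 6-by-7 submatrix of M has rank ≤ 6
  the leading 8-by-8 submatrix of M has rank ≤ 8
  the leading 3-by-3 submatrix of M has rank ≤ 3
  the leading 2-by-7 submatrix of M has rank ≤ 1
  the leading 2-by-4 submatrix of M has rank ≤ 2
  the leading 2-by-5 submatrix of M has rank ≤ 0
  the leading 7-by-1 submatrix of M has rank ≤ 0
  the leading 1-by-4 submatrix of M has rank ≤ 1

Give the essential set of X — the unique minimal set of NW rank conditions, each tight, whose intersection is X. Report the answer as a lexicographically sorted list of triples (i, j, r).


Rank table r_w(8×8) implied by the 26 constraints:

  row 1: 0 0 0 0 0 1 1 1
  row 2: 0 0 0 0 0 1 1 2
  row 3: 0 1 1 1 1 2 2 3
  row 4: 0 1 2 2 2 3 3 4
  row 5: 0 1 2 2 3 4 4 5
  row 6: 0 1 2 3 4 5 5 6
  row 7: 0 1 2 3 4 5 6 7
  row 8: 1 2 3 4 5 6 7 8

hence w(1..8) = (6, 8, 2, 3, 5, 4, 7, 1).

|D(w)|=17, |Ess(w)|=4:

[(2, 5, 0), (2, 7, 1), (5, 4, 2), (7, 1, 0)]


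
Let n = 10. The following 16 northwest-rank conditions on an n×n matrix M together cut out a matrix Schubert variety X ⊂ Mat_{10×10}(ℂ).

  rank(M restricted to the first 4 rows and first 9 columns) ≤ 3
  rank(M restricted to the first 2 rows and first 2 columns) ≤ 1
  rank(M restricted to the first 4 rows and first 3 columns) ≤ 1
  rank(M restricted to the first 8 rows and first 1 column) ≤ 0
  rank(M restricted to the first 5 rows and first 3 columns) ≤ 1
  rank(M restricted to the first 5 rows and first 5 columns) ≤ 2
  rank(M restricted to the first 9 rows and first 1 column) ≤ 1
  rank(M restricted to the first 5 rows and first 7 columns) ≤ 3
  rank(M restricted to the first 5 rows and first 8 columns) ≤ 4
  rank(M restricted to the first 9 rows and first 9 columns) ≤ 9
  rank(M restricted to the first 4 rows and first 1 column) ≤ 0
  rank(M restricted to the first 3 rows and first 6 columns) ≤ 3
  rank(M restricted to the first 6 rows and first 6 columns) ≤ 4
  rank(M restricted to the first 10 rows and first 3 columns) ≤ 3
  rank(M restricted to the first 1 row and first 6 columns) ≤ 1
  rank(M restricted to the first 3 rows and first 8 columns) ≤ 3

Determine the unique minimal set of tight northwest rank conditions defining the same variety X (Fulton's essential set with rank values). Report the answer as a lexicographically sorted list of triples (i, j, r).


Rank table r_w(10×10) implied by the 16 constraints:

  i=1: 0 1 1 1 1 1 1 1 1 1
  i=2: 0 1 1 2 2 2 2 2 2 2
  i=3: 0 1 1 2 2 3 3 3 3 3
  i=4: 0 1 1 2 2 3 3 3 3 4
  i=5: 0 1 1 2 2 3 3 4 4 5
  i=6: 0 1 2 3 3 4 4 5 5 6
  i=7: 0 1 2 3 4 5 5 6 6 7
  i=8: 0 1 2 3 4 5 6 7 7 8
  i=9: 1 2 3 4 5 6 7 8 8 9
  i=10: 1 2 3 4 5 6 7 8 9 10

the unique w with this rank table is (2, 4, 6, 10, 8, 3, 5, 7, 1, 9).

Rothe diagram D(w) (19 cells), 5 SE-corners (essential conditions):

[(4, 9, 3), (5, 3, 1), (5, 5, 2), (5, 7, 3), (8, 1, 0)]


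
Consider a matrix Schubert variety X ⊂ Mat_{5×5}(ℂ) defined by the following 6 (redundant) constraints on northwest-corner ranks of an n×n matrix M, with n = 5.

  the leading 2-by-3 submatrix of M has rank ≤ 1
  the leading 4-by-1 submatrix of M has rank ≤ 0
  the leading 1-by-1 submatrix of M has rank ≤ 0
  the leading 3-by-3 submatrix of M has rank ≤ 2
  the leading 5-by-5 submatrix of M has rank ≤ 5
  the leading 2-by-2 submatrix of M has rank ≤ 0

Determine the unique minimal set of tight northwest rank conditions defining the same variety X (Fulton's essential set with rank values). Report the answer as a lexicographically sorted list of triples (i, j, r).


Reconstructing r_w from the 6 given conditions:

  i=1: 0 0 1 1 1
  i=2: 0 0 1 2 2
  i=3: 0 1 2 3 3
  i=4: 0 1 2 3 4
  i=5: 1 2 3 4 5

reading off 1-entries of Δ²R: w = (3, 4, 2, 5, 1).

D(w) has 6 cells with 2 SE-corners; essential set:

[(2, 2, 0), (4, 1, 0)]


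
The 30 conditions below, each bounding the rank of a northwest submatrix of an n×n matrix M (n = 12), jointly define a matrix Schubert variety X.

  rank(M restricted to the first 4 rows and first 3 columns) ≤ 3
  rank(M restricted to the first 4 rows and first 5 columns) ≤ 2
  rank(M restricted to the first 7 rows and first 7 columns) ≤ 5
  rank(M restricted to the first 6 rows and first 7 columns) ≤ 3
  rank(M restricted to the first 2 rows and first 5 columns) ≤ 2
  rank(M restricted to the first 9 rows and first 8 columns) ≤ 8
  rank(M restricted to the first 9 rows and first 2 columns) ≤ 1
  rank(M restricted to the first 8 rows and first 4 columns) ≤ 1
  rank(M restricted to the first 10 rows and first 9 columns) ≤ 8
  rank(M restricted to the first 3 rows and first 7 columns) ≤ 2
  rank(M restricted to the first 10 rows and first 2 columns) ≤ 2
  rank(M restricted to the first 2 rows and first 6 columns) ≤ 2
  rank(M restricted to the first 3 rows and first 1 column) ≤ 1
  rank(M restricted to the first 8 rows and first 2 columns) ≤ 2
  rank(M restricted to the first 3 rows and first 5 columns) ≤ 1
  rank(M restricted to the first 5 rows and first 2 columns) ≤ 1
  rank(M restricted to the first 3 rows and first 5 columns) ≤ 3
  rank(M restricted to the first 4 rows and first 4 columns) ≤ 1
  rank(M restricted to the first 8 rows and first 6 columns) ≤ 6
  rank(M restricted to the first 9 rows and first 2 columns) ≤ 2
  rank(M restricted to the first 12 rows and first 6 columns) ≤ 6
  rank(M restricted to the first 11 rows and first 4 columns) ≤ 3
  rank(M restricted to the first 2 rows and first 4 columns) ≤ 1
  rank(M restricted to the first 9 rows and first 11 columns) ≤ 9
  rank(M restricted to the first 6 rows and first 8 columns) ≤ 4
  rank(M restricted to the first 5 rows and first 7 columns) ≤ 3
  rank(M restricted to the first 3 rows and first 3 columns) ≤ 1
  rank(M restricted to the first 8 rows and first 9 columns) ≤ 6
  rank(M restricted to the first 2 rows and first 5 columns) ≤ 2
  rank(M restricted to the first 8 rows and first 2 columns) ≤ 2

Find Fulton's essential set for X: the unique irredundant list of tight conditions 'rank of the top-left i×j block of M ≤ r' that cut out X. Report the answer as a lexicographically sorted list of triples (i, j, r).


Propagating the 30 rank bounds to every northwest block:

  R[1]: 1  1  1  1  1  1  1  1  1  1  1  1
  R[2]: 1  1  1  1  1  2  2  2  2  2  2  2
  R[3]: 1  1  1  1  1  2  2  3  3  3  3  3
  R[4]: 1  1  1  1  2  3  3  4  4  4  4  4
  R[5]: 1  1  1  1  2  3  3  4  5  5  5  5
  R[6]: 1  1  1  1  2  3  3  4  5  6  6  6
  R[7]: 1  1  1  1  2  3  4  5  6  7  7  7
  R[8]: 1  1  1  1  2  3  4  5  6  7  8  8
  R[9]: 1  1  2  2  3  4  5  6  7  8  9  9
  R[10]: 1  2  3  3  4  5  6  7  8  9  10  10
  R[11]: 1  2  3  3  4  5  6  7  8  9  10  11
  R[12]: 1  2  3  4  5  6  7  8  9  10  11  12

reading off 1-entries of Δ²R: w = (1, 6, 8, 5, 9, 10, 7, 11, 3, 2, 12, 4).

|D(w)|=28, |Ess(w)|=6:

[(3, 5, 1), (3, 7, 2), (6, 7, 3), (8, 4, 1), (9, 2, 1), (11, 4, 3)]
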